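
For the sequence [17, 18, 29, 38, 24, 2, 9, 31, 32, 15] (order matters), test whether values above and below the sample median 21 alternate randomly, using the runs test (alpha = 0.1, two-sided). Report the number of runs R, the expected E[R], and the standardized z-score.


Step 1: Compute median = 21; label A = above, B = below.
Labels in order: BBAAABBAAB  (n_A = 5, n_B = 5)
Step 2: Count runs R = 5.
Step 3: Under H0 (random ordering), E[R] = 2*n_A*n_B/(n_A+n_B) + 1 = 2*5*5/10 + 1 = 6.0000.
        Var[R] = 2*n_A*n_B*(2*n_A*n_B - n_A - n_B) / ((n_A+n_B)^2 * (n_A+n_B-1)) = 2000/900 = 2.2222.
        SD[R] = 1.4907.
Step 4: Continuity-corrected z = (R + 0.5 - E[R]) / SD[R] = (5 + 0.5 - 6.0000) / 1.4907 = -0.3354.
Step 5: Two-sided p-value via normal approximation = 2*(1 - Phi(|z|)) = 0.737316.
Step 6: alpha = 0.1. fail to reject H0.

R = 5, z = -0.3354, p = 0.737316, fail to reject H0.


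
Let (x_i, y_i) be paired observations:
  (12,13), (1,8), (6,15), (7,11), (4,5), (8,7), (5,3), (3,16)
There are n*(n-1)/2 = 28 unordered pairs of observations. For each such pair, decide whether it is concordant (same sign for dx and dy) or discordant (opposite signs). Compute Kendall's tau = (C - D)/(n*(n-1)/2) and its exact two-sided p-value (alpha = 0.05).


Step 1: Enumerate the 28 unordered pairs (i,j) with i<j and classify each by sign(x_j-x_i) * sign(y_j-y_i).
  (1,2):dx=-11,dy=-5->C; (1,3):dx=-6,dy=+2->D; (1,4):dx=-5,dy=-2->C; (1,5):dx=-8,dy=-8->C
  (1,6):dx=-4,dy=-6->C; (1,7):dx=-7,dy=-10->C; (1,8):dx=-9,dy=+3->D; (2,3):dx=+5,dy=+7->C
  (2,4):dx=+6,dy=+3->C; (2,5):dx=+3,dy=-3->D; (2,6):dx=+7,dy=-1->D; (2,7):dx=+4,dy=-5->D
  (2,8):dx=+2,dy=+8->C; (3,4):dx=+1,dy=-4->D; (3,5):dx=-2,dy=-10->C; (3,6):dx=+2,dy=-8->D
  (3,7):dx=-1,dy=-12->C; (3,8):dx=-3,dy=+1->D; (4,5):dx=-3,dy=-6->C; (4,6):dx=+1,dy=-4->D
  (4,7):dx=-2,dy=-8->C; (4,8):dx=-4,dy=+5->D; (5,6):dx=+4,dy=+2->C; (5,7):dx=+1,dy=-2->D
  (5,8):dx=-1,dy=+11->D; (6,7):dx=-3,dy=-4->C; (6,8):dx=-5,dy=+9->D; (7,8):dx=-2,dy=+13->D
Step 2: C = 14, D = 14, total pairs = 28.
Step 3: tau = (C - D)/(n(n-1)/2) = (14 - 14)/28 = 0.000000.
Step 4: Exact two-sided p-value (enumerate n! = 40320 permutations of y under H0): p = 1.000000.
Step 5: alpha = 0.05. fail to reject H0.

tau_b = 0.0000 (C=14, D=14), p = 1.000000, fail to reject H0.


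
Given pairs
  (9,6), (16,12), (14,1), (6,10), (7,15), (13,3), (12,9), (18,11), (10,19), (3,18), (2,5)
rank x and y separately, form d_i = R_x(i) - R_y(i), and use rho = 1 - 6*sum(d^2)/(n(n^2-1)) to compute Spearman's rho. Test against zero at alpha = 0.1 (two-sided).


Step 1: Rank x and y separately (midranks; no ties here).
rank(x): 9->5, 16->10, 14->9, 6->3, 7->4, 13->8, 12->7, 18->11, 10->6, 3->2, 2->1
rank(y): 6->4, 12->8, 1->1, 10->6, 15->9, 3->2, 9->5, 11->7, 19->11, 18->10, 5->3
Step 2: d_i = R_x(i) - R_y(i); compute d_i^2.
  (5-4)^2=1, (10-8)^2=4, (9-1)^2=64, (3-6)^2=9, (4-9)^2=25, (8-2)^2=36, (7-5)^2=4, (11-7)^2=16, (6-11)^2=25, (2-10)^2=64, (1-3)^2=4
sum(d^2) = 252.
Step 3: rho = 1 - 6*252 / (11*(11^2 - 1)) = 1 - 1512/1320 = -0.145455.
Step 4: Under H0, t = rho * sqrt((n-2)/(1-rho^2)) = -0.4411 ~ t(9).
Step 5: Two-sided p-value from the t-distribution with 9 df = 0.669579.
Step 6: alpha = 0.1. fail to reject H0.

rho = -0.1455, p = 0.669579, fail to reject H0 at alpha = 0.1.


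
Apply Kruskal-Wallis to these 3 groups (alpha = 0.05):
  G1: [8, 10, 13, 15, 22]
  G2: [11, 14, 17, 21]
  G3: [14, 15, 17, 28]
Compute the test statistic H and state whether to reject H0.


Step 1: Combine all N = 13 observations and assign midranks.
sorted (value, group, rank): (8,G1,1), (10,G1,2), (11,G2,3), (13,G1,4), (14,G2,5.5), (14,G3,5.5), (15,G1,7.5), (15,G3,7.5), (17,G2,9.5), (17,G3,9.5), (21,G2,11), (22,G1,12), (28,G3,13)
Step 2: Sum ranks within each group.
R_1 = 26.5 (n_1 = 5)
R_2 = 29 (n_2 = 4)
R_3 = 35.5 (n_3 = 4)
Step 3: H = 12/(N(N+1)) * sum(R_i^2/n_i) - 3(N+1)
     = 12/(13*14) * (26.5^2/5 + 29^2/4 + 35.5^2/4) - 3*14
     = 0.065934 * 665.763 - 42
     = 1.896429.
Step 4: Ties present; correction factor C = 1 - 18/(13^3 - 13) = 0.991758. Corrected H = 1.896429 / 0.991758 = 1.912188.
Step 5: Under H0, H ~ chi^2(2); p-value = 0.384391.
Step 6: alpha = 0.05. fail to reject H0.

H = 1.9122, df = 2, p = 0.384391, fail to reject H0.


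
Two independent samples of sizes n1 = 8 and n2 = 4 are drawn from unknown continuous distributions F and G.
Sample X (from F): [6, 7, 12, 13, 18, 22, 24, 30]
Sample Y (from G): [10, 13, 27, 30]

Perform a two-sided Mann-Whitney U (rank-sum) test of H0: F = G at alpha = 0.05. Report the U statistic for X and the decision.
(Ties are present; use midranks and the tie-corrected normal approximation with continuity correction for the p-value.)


Step 1: Combine and sort all 12 observations; assign midranks.
sorted (value, group): (6,X), (7,X), (10,Y), (12,X), (13,X), (13,Y), (18,X), (22,X), (24,X), (27,Y), (30,X), (30,Y)
ranks: 6->1, 7->2, 10->3, 12->4, 13->5.5, 13->5.5, 18->7, 22->8, 24->9, 27->10, 30->11.5, 30->11.5
Step 2: Rank sum for X: R1 = 1 + 2 + 4 + 5.5 + 7 + 8 + 9 + 11.5 = 48.
Step 3: U_X = R1 - n1(n1+1)/2 = 48 - 8*9/2 = 48 - 36 = 12.
       U_Y = n1*n2 - U_X = 32 - 12 = 20.
Step 4: Ties are present, so use the tie-corrected normal approximation (with continuity correction) for the p-value.
Step 5: p-value = 0.550818; compare to alpha = 0.05. fail to reject H0.

U_X = 12, p = 0.550818, fail to reject H0 at alpha = 0.05.


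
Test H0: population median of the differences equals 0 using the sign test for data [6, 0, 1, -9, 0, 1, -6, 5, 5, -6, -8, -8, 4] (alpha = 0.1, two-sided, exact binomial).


Step 1: Discard zero differences. Original n = 13; n_eff = number of nonzero differences = 11.
Nonzero differences (with sign): +6, +1, -9, +1, -6, +5, +5, -6, -8, -8, +4
Step 2: Count signs: positive = 6, negative = 5.
Step 3: Under H0: P(positive) = 0.5, so the number of positives S ~ Bin(11, 0.5).
Step 4: Two-sided exact p-value = sum of Bin(11,0.5) probabilities at or below the observed probability = 1.000000.
Step 5: alpha = 0.1. fail to reject H0.

n_eff = 11, pos = 6, neg = 5, p = 1.000000, fail to reject H0.


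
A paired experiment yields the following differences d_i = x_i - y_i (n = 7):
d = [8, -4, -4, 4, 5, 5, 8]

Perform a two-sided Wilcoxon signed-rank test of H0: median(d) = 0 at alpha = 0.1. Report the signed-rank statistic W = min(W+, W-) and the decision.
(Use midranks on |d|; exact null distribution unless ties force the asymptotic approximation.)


Step 1: Drop any zero differences (none here) and take |d_i|.
|d| = [8, 4, 4, 4, 5, 5, 8]
Step 2: Midrank |d_i| (ties get averaged ranks).
ranks: |8|->6.5, |4|->2, |4|->2, |4|->2, |5|->4.5, |5|->4.5, |8|->6.5
Step 3: Attach original signs; sum ranks with positive sign and with negative sign.
W+ = 6.5 + 2 + 4.5 + 4.5 + 6.5 = 24
W- = 2 + 2 = 4
(Check: W+ + W- = 28 should equal n(n+1)/2 = 28.)
Step 4: Test statistic W = min(W+, W-) = 4.
Step 5: Ties in |d|, so use the tie-corrected normal approximation.
        E[W] = n(n+1)/4 = 7*8/4 = 14.
        Tie groups: |d|=4 (t=3), |d|=5 (t=2), |d|=8 (t=2); sum(t^3 - t) = 36.
        Var[W] = n(n+1)(2n+1)/24 - sum(t^3-t)/48 = 840/24 - 36/48 = 34.25.
        z = (W - E[W]) / sqrt(Var[W]) = (4 - 14) / 5.8523 = -1.7087.
        Two-sided p = 2*Phi(z) = 0.087504.
Step 6: alpha = 0.1. reject H0.

W+ = 24, W- = 4, W = min = 4, p = 0.087504, reject H0.


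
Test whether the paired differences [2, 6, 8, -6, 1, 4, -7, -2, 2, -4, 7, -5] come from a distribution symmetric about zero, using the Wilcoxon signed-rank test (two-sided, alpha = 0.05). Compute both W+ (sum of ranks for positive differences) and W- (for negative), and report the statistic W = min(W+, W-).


Step 1: Drop any zero differences (none here) and take |d_i|.
|d| = [2, 6, 8, 6, 1, 4, 7, 2, 2, 4, 7, 5]
Step 2: Midrank |d_i| (ties get averaged ranks).
ranks: |2|->3, |6|->8.5, |8|->12, |6|->8.5, |1|->1, |4|->5.5, |7|->10.5, |2|->3, |2|->3, |4|->5.5, |7|->10.5, |5|->7
Step 3: Attach original signs; sum ranks with positive sign and with negative sign.
W+ = 3 + 8.5 + 12 + 1 + 5.5 + 3 + 10.5 = 43.5
W- = 8.5 + 10.5 + 3 + 5.5 + 7 = 34.5
(Check: W+ + W- = 78 should equal n(n+1)/2 = 78.)
Step 4: Test statistic W = min(W+, W-) = 34.5.
Step 5: Ties in |d|, so use the tie-corrected normal approximation.
        E[W] = n(n+1)/4 = 12*13/4 = 39.
        Tie groups: |d|=2 (t=3), |d|=4 (t=2), |d|=6 (t=2), |d|=7 (t=2); sum(t^3 - t) = 42.
        Var[W] = n(n+1)(2n+1)/24 - sum(t^3-t)/48 = 3900/24 - 42/48 = 161.625.
        z = (W - E[W]) / sqrt(Var[W]) = (34.5 - 39) / 12.7132 = -0.3540.
        Two-sided p = 2*Phi(z) = 0.723366.
Step 6: alpha = 0.05. fail to reject H0.

W+ = 43.5, W- = 34.5, W = min = 34.5, p = 0.723366, fail to reject H0.


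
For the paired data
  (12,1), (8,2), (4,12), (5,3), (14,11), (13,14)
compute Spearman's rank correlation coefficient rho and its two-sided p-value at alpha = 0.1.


Step 1: Rank x and y separately (midranks; no ties here).
rank(x): 12->4, 8->3, 4->1, 5->2, 14->6, 13->5
rank(y): 1->1, 2->2, 12->5, 3->3, 11->4, 14->6
Step 2: d_i = R_x(i) - R_y(i); compute d_i^2.
  (4-1)^2=9, (3-2)^2=1, (1-5)^2=16, (2-3)^2=1, (6-4)^2=4, (5-6)^2=1
sum(d^2) = 32.
Step 3: rho = 1 - 6*32 / (6*(6^2 - 1)) = 1 - 192/210 = 0.085714.
Step 4: Under H0, t = rho * sqrt((n-2)/(1-rho^2)) = 0.1721 ~ t(4).
Step 5: Two-sided p-value from the t-distribution with 4 df = 0.871743.
Step 6: alpha = 0.1. fail to reject H0.

rho = 0.0857, p = 0.871743, fail to reject H0 at alpha = 0.1.


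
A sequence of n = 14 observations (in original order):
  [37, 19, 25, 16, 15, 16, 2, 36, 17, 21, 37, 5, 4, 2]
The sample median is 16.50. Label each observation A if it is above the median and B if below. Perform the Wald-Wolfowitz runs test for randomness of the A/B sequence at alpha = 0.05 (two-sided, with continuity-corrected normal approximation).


Step 1: Compute median = 16.50; label A = above, B = below.
Labels in order: AAABBBBAAAABBB  (n_A = 7, n_B = 7)
Step 2: Count runs R = 4.
Step 3: Under H0 (random ordering), E[R] = 2*n_A*n_B/(n_A+n_B) + 1 = 2*7*7/14 + 1 = 8.0000.
        Var[R] = 2*n_A*n_B*(2*n_A*n_B - n_A - n_B) / ((n_A+n_B)^2 * (n_A+n_B-1)) = 8232/2548 = 3.2308.
        SD[R] = 1.7974.
Step 4: Continuity-corrected z = (R + 0.5 - E[R]) / SD[R] = (4 + 0.5 - 8.0000) / 1.7974 = -1.9472.
Step 5: Two-sided p-value via normal approximation = 2*(1 - Phi(|z|)) = 0.051508.
Step 6: alpha = 0.05. fail to reject H0.

R = 4, z = -1.9472, p = 0.051508, fail to reject H0.


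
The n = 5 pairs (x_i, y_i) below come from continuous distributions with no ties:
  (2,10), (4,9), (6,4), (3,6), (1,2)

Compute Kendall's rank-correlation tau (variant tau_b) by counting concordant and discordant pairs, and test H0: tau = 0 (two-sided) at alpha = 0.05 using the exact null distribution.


Step 1: Enumerate the 10 unordered pairs (i,j) with i<j and classify each by sign(x_j-x_i) * sign(y_j-y_i).
  (1,2):dx=+2,dy=-1->D; (1,3):dx=+4,dy=-6->D; (1,4):dx=+1,dy=-4->D; (1,5):dx=-1,dy=-8->C
  (2,3):dx=+2,dy=-5->D; (2,4):dx=-1,dy=-3->C; (2,5):dx=-3,dy=-7->C; (3,4):dx=-3,dy=+2->D
  (3,5):dx=-5,dy=-2->C; (4,5):dx=-2,dy=-4->C
Step 2: C = 5, D = 5, total pairs = 10.
Step 3: tau = (C - D)/(n(n-1)/2) = (5 - 5)/10 = 0.000000.
Step 4: Exact two-sided p-value (enumerate n! = 120 permutations of y under H0): p = 1.000000.
Step 5: alpha = 0.05. fail to reject H0.

tau_b = 0.0000 (C=5, D=5), p = 1.000000, fail to reject H0.


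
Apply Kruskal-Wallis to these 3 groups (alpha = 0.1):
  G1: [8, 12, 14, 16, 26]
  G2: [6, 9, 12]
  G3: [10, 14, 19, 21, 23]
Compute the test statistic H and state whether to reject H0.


Step 1: Combine all N = 13 observations and assign midranks.
sorted (value, group, rank): (6,G2,1), (8,G1,2), (9,G2,3), (10,G3,4), (12,G1,5.5), (12,G2,5.5), (14,G1,7.5), (14,G3,7.5), (16,G1,9), (19,G3,10), (21,G3,11), (23,G3,12), (26,G1,13)
Step 2: Sum ranks within each group.
R_1 = 37 (n_1 = 5)
R_2 = 9.5 (n_2 = 3)
R_3 = 44.5 (n_3 = 5)
Step 3: H = 12/(N(N+1)) * sum(R_i^2/n_i) - 3(N+1)
     = 12/(13*14) * (37^2/5 + 9.5^2/3 + 44.5^2/5) - 3*14
     = 0.065934 * 699.933 - 42
     = 4.149451.
Step 4: Ties present; correction factor C = 1 - 12/(13^3 - 13) = 0.994505. Corrected H = 4.149451 / 0.994505 = 4.172376.
Step 5: Under H0, H ~ chi^2(2); p-value = 0.124160.
Step 6: alpha = 0.1. fail to reject H0.

H = 4.1724, df = 2, p = 0.124160, fail to reject H0.


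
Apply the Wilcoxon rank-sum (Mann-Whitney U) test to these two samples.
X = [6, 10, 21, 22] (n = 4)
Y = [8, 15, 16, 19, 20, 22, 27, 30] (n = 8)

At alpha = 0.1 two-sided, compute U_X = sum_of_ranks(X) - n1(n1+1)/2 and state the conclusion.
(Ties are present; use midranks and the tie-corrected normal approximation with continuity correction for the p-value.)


Step 1: Combine and sort all 12 observations; assign midranks.
sorted (value, group): (6,X), (8,Y), (10,X), (15,Y), (16,Y), (19,Y), (20,Y), (21,X), (22,X), (22,Y), (27,Y), (30,Y)
ranks: 6->1, 8->2, 10->3, 15->4, 16->5, 19->6, 20->7, 21->8, 22->9.5, 22->9.5, 27->11, 30->12
Step 2: Rank sum for X: R1 = 1 + 3 + 8 + 9.5 = 21.5.
Step 3: U_X = R1 - n1(n1+1)/2 = 21.5 - 4*5/2 = 21.5 - 10 = 11.5.
       U_Y = n1*n2 - U_X = 32 - 11.5 = 20.5.
Step 4: Ties are present, so use the tie-corrected normal approximation (with continuity correction) for the p-value.
Step 5: p-value = 0.496152; compare to alpha = 0.1. fail to reject H0.

U_X = 11.5, p = 0.496152, fail to reject H0 at alpha = 0.1.


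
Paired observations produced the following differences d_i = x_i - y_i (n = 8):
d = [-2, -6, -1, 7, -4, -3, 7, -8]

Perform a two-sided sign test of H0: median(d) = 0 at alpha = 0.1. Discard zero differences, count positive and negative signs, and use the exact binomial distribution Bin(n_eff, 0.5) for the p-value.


Step 1: Discard zero differences. Original n = 8; n_eff = number of nonzero differences = 8.
Nonzero differences (with sign): -2, -6, -1, +7, -4, -3, +7, -8
Step 2: Count signs: positive = 2, negative = 6.
Step 3: Under H0: P(positive) = 0.5, so the number of positives S ~ Bin(8, 0.5).
Step 4: Two-sided exact p-value = sum of Bin(8,0.5) probabilities at or below the observed probability = 0.289062.
Step 5: alpha = 0.1. fail to reject H0.

n_eff = 8, pos = 2, neg = 6, p = 0.289062, fail to reject H0.


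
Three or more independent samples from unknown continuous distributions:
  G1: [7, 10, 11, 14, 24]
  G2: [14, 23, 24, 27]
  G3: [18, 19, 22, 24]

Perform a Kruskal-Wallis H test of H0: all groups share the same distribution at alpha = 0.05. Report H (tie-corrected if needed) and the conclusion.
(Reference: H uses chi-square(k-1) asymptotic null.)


Step 1: Combine all N = 13 observations and assign midranks.
sorted (value, group, rank): (7,G1,1), (10,G1,2), (11,G1,3), (14,G1,4.5), (14,G2,4.5), (18,G3,6), (19,G3,7), (22,G3,8), (23,G2,9), (24,G1,11), (24,G2,11), (24,G3,11), (27,G2,13)
Step 2: Sum ranks within each group.
R_1 = 21.5 (n_1 = 5)
R_2 = 37.5 (n_2 = 4)
R_3 = 32 (n_3 = 4)
Step 3: H = 12/(N(N+1)) * sum(R_i^2/n_i) - 3(N+1)
     = 12/(13*14) * (21.5^2/5 + 37.5^2/4 + 32^2/4) - 3*14
     = 0.065934 * 700.013 - 42
     = 4.154670.
Step 4: Ties present; correction factor C = 1 - 30/(13^3 - 13) = 0.986264. Corrected H = 4.154670 / 0.986264 = 4.212535.
Step 5: Under H0, H ~ chi^2(2); p-value = 0.121691.
Step 6: alpha = 0.05. fail to reject H0.

H = 4.2125, df = 2, p = 0.121691, fail to reject H0.


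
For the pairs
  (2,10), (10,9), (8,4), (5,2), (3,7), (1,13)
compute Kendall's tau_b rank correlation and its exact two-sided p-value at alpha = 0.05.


Step 1: Enumerate the 15 unordered pairs (i,j) with i<j and classify each by sign(x_j-x_i) * sign(y_j-y_i).
  (1,2):dx=+8,dy=-1->D; (1,3):dx=+6,dy=-6->D; (1,4):dx=+3,dy=-8->D; (1,5):dx=+1,dy=-3->D
  (1,6):dx=-1,dy=+3->D; (2,3):dx=-2,dy=-5->C; (2,4):dx=-5,dy=-7->C; (2,5):dx=-7,dy=-2->C
  (2,6):dx=-9,dy=+4->D; (3,4):dx=-3,dy=-2->C; (3,5):dx=-5,dy=+3->D; (3,6):dx=-7,dy=+9->D
  (4,5):dx=-2,dy=+5->D; (4,6):dx=-4,dy=+11->D; (5,6):dx=-2,dy=+6->D
Step 2: C = 4, D = 11, total pairs = 15.
Step 3: tau = (C - D)/(n(n-1)/2) = (4 - 11)/15 = -0.466667.
Step 4: Exact two-sided p-value (enumerate n! = 720 permutations of y under H0): p = 0.272222.
Step 5: alpha = 0.05. fail to reject H0.

tau_b = -0.4667 (C=4, D=11), p = 0.272222, fail to reject H0.


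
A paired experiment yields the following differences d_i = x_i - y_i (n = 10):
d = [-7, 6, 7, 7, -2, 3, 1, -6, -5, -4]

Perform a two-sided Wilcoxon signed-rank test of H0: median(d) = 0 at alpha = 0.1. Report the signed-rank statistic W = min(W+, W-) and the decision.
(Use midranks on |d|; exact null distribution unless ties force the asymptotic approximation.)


Step 1: Drop any zero differences (none here) and take |d_i|.
|d| = [7, 6, 7, 7, 2, 3, 1, 6, 5, 4]
Step 2: Midrank |d_i| (ties get averaged ranks).
ranks: |7|->9, |6|->6.5, |7|->9, |7|->9, |2|->2, |3|->3, |1|->1, |6|->6.5, |5|->5, |4|->4
Step 3: Attach original signs; sum ranks with positive sign and with negative sign.
W+ = 6.5 + 9 + 9 + 3 + 1 = 28.5
W- = 9 + 2 + 6.5 + 5 + 4 = 26.5
(Check: W+ + W- = 55 should equal n(n+1)/2 = 55.)
Step 4: Test statistic W = min(W+, W-) = 26.5.
Step 5: Ties in |d|, so use the tie-corrected normal approximation.
        E[W] = n(n+1)/4 = 10*11/4 = 27.5.
        Tie groups: |d|=6 (t=2), |d|=7 (t=3); sum(t^3 - t) = 30.
        Var[W] = n(n+1)(2n+1)/24 - sum(t^3-t)/48 = 2310/24 - 30/48 = 95.625.
        z = (W - E[W]) / sqrt(Var[W]) = (26.5 - 27.5) / 9.7788 = -0.1023.
        Two-sided p = 2*Phi(z) = 0.918549.
Step 6: alpha = 0.1. fail to reject H0.

W+ = 28.5, W- = 26.5, W = min = 26.5, p = 0.918549, fail to reject H0.


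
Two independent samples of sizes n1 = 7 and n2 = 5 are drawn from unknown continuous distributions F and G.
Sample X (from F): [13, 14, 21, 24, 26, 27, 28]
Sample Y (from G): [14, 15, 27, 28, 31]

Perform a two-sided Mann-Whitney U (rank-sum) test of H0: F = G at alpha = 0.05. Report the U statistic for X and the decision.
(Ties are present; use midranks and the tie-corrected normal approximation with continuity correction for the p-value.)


Step 1: Combine and sort all 12 observations; assign midranks.
sorted (value, group): (13,X), (14,X), (14,Y), (15,Y), (21,X), (24,X), (26,X), (27,X), (27,Y), (28,X), (28,Y), (31,Y)
ranks: 13->1, 14->2.5, 14->2.5, 15->4, 21->5, 24->6, 26->7, 27->8.5, 27->8.5, 28->10.5, 28->10.5, 31->12
Step 2: Rank sum for X: R1 = 1 + 2.5 + 5 + 6 + 7 + 8.5 + 10.5 = 40.5.
Step 3: U_X = R1 - n1(n1+1)/2 = 40.5 - 7*8/2 = 40.5 - 28 = 12.5.
       U_Y = n1*n2 - U_X = 35 - 12.5 = 22.5.
Step 4: Ties are present, so use the tie-corrected normal approximation (with continuity correction) for the p-value.
Step 5: p-value = 0.462546; compare to alpha = 0.05. fail to reject H0.

U_X = 12.5, p = 0.462546, fail to reject H0 at alpha = 0.05.


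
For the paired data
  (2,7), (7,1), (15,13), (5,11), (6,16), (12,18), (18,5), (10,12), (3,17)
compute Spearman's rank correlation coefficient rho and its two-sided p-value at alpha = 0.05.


Step 1: Rank x and y separately (midranks; no ties here).
rank(x): 2->1, 7->5, 15->8, 5->3, 6->4, 12->7, 18->9, 10->6, 3->2
rank(y): 7->3, 1->1, 13->6, 11->4, 16->7, 18->9, 5->2, 12->5, 17->8
Step 2: d_i = R_x(i) - R_y(i); compute d_i^2.
  (1-3)^2=4, (5-1)^2=16, (8-6)^2=4, (3-4)^2=1, (4-7)^2=9, (7-9)^2=4, (9-2)^2=49, (6-5)^2=1, (2-8)^2=36
sum(d^2) = 124.
Step 3: rho = 1 - 6*124 / (9*(9^2 - 1)) = 1 - 744/720 = -0.033333.
Step 4: Under H0, t = rho * sqrt((n-2)/(1-rho^2)) = -0.0882 ~ t(7).
Step 5: Two-sided p-value from the t-distribution with 7 df = 0.932157.
Step 6: alpha = 0.05. fail to reject H0.

rho = -0.0333, p = 0.932157, fail to reject H0 at alpha = 0.05.


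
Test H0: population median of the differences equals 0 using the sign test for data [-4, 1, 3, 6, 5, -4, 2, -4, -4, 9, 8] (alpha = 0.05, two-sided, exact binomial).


Step 1: Discard zero differences. Original n = 11; n_eff = number of nonzero differences = 11.
Nonzero differences (with sign): -4, +1, +3, +6, +5, -4, +2, -4, -4, +9, +8
Step 2: Count signs: positive = 7, negative = 4.
Step 3: Under H0: P(positive) = 0.5, so the number of positives S ~ Bin(11, 0.5).
Step 4: Two-sided exact p-value = sum of Bin(11,0.5) probabilities at or below the observed probability = 0.548828.
Step 5: alpha = 0.05. fail to reject H0.

n_eff = 11, pos = 7, neg = 4, p = 0.548828, fail to reject H0.


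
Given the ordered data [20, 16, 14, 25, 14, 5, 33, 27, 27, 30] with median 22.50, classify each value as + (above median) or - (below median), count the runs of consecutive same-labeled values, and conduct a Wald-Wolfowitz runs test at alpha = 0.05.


Step 1: Compute median = 22.50; label A = above, B = below.
Labels in order: BBBABBAAAA  (n_A = 5, n_B = 5)
Step 2: Count runs R = 4.
Step 3: Under H0 (random ordering), E[R] = 2*n_A*n_B/(n_A+n_B) + 1 = 2*5*5/10 + 1 = 6.0000.
        Var[R] = 2*n_A*n_B*(2*n_A*n_B - n_A - n_B) / ((n_A+n_B)^2 * (n_A+n_B-1)) = 2000/900 = 2.2222.
        SD[R] = 1.4907.
Step 4: Continuity-corrected z = (R + 0.5 - E[R]) / SD[R] = (4 + 0.5 - 6.0000) / 1.4907 = -1.0062.
Step 5: Two-sided p-value via normal approximation = 2*(1 - Phi(|z|)) = 0.314305.
Step 6: alpha = 0.05. fail to reject H0.

R = 4, z = -1.0062, p = 0.314305, fail to reject H0.


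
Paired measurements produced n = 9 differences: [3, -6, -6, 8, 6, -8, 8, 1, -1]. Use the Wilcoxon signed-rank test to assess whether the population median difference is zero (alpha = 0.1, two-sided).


Step 1: Drop any zero differences (none here) and take |d_i|.
|d| = [3, 6, 6, 8, 6, 8, 8, 1, 1]
Step 2: Midrank |d_i| (ties get averaged ranks).
ranks: |3|->3, |6|->5, |6|->5, |8|->8, |6|->5, |8|->8, |8|->8, |1|->1.5, |1|->1.5
Step 3: Attach original signs; sum ranks with positive sign and with negative sign.
W+ = 3 + 8 + 5 + 8 + 1.5 = 25.5
W- = 5 + 5 + 8 + 1.5 = 19.5
(Check: W+ + W- = 45 should equal n(n+1)/2 = 45.)
Step 4: Test statistic W = min(W+, W-) = 19.5.
Step 5: Ties in |d|, so use the tie-corrected normal approximation.
        E[W] = n(n+1)/4 = 9*10/4 = 22.5.
        Tie groups: |d|=1 (t=2), |d|=6 (t=3), |d|=8 (t=3); sum(t^3 - t) = 54.
        Var[W] = n(n+1)(2n+1)/24 - sum(t^3-t)/48 = 1710/24 - 54/48 = 70.125.
        z = (W - E[W]) / sqrt(Var[W]) = (19.5 - 22.5) / 8.3741 = -0.3582.
        Two-sided p = 2*Phi(z) = 0.720157.
Step 6: alpha = 0.1. fail to reject H0.

W+ = 25.5, W- = 19.5, W = min = 19.5, p = 0.720157, fail to reject H0.


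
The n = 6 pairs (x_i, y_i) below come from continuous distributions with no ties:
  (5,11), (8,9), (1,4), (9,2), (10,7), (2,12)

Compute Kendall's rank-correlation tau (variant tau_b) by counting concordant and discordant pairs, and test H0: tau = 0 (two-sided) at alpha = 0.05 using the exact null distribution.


Step 1: Enumerate the 15 unordered pairs (i,j) with i<j and classify each by sign(x_j-x_i) * sign(y_j-y_i).
  (1,2):dx=+3,dy=-2->D; (1,3):dx=-4,dy=-7->C; (1,4):dx=+4,dy=-9->D; (1,5):dx=+5,dy=-4->D
  (1,6):dx=-3,dy=+1->D; (2,3):dx=-7,dy=-5->C; (2,4):dx=+1,dy=-7->D; (2,5):dx=+2,dy=-2->D
  (2,6):dx=-6,dy=+3->D; (3,4):dx=+8,dy=-2->D; (3,5):dx=+9,dy=+3->C; (3,6):dx=+1,dy=+8->C
  (4,5):dx=+1,dy=+5->C; (4,6):dx=-7,dy=+10->D; (5,6):dx=-8,dy=+5->D
Step 2: C = 5, D = 10, total pairs = 15.
Step 3: tau = (C - D)/(n(n-1)/2) = (5 - 10)/15 = -0.333333.
Step 4: Exact two-sided p-value (enumerate n! = 720 permutations of y under H0): p = 0.469444.
Step 5: alpha = 0.05. fail to reject H0.

tau_b = -0.3333 (C=5, D=10), p = 0.469444, fail to reject H0.


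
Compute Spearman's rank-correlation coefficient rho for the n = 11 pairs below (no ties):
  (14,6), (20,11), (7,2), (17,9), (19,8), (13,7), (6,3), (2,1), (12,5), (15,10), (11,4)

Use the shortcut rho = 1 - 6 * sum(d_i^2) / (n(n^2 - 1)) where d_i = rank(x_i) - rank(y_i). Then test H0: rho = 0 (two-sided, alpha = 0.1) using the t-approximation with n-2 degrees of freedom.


Step 1: Rank x and y separately (midranks; no ties here).
rank(x): 14->7, 20->11, 7->3, 17->9, 19->10, 13->6, 6->2, 2->1, 12->5, 15->8, 11->4
rank(y): 6->6, 11->11, 2->2, 9->9, 8->8, 7->7, 3->3, 1->1, 5->5, 10->10, 4->4
Step 2: d_i = R_x(i) - R_y(i); compute d_i^2.
  (7-6)^2=1, (11-11)^2=0, (3-2)^2=1, (9-9)^2=0, (10-8)^2=4, (6-7)^2=1, (2-3)^2=1, (1-1)^2=0, (5-5)^2=0, (8-10)^2=4, (4-4)^2=0
sum(d^2) = 12.
Step 3: rho = 1 - 6*12 / (11*(11^2 - 1)) = 1 - 72/1320 = 0.945455.
Step 4: Under H0, t = rho * sqrt((n-2)/(1-rho^2)) = 8.7071 ~ t(9).
Step 5: Two-sided p-value from the t-distribution with 9 df = 0.000011.
Step 6: alpha = 0.1. reject H0.

rho = 0.9455, p = 0.000011, reject H0 at alpha = 0.1.


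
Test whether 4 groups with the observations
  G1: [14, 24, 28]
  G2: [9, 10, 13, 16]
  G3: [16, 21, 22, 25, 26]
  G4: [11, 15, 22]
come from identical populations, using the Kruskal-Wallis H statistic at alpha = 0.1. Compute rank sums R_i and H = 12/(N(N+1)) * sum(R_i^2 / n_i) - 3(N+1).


Step 1: Combine all N = 15 observations and assign midranks.
sorted (value, group, rank): (9,G2,1), (10,G2,2), (11,G4,3), (13,G2,4), (14,G1,5), (15,G4,6), (16,G2,7.5), (16,G3,7.5), (21,G3,9), (22,G3,10.5), (22,G4,10.5), (24,G1,12), (25,G3,13), (26,G3,14), (28,G1,15)
Step 2: Sum ranks within each group.
R_1 = 32 (n_1 = 3)
R_2 = 14.5 (n_2 = 4)
R_3 = 54 (n_3 = 5)
R_4 = 19.5 (n_4 = 3)
Step 3: H = 12/(N(N+1)) * sum(R_i^2/n_i) - 3(N+1)
     = 12/(15*16) * (32^2/3 + 14.5^2/4 + 54^2/5 + 19.5^2/3) - 3*16
     = 0.050000 * 1103.85 - 48
     = 7.192292.
Step 4: Ties present; correction factor C = 1 - 12/(15^3 - 15) = 0.996429. Corrected H = 7.192292 / 0.996429 = 7.218070.
Step 5: Under H0, H ~ chi^2(3); p-value = 0.065263.
Step 6: alpha = 0.1. reject H0.

H = 7.2181, df = 3, p = 0.065263, reject H0.


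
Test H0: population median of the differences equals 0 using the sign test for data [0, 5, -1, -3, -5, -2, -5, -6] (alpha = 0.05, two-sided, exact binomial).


Step 1: Discard zero differences. Original n = 8; n_eff = number of nonzero differences = 7.
Nonzero differences (with sign): +5, -1, -3, -5, -2, -5, -6
Step 2: Count signs: positive = 1, negative = 6.
Step 3: Under H0: P(positive) = 0.5, so the number of positives S ~ Bin(7, 0.5).
Step 4: Two-sided exact p-value = sum of Bin(7,0.5) probabilities at or below the observed probability = 0.125000.
Step 5: alpha = 0.05. fail to reject H0.

n_eff = 7, pos = 1, neg = 6, p = 0.125000, fail to reject H0.


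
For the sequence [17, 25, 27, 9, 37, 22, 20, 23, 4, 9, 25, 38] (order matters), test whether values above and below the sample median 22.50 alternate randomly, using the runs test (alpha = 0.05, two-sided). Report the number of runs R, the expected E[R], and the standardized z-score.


Step 1: Compute median = 22.50; label A = above, B = below.
Labels in order: BAABABBABBAA  (n_A = 6, n_B = 6)
Step 2: Count runs R = 8.
Step 3: Under H0 (random ordering), E[R] = 2*n_A*n_B/(n_A+n_B) + 1 = 2*6*6/12 + 1 = 7.0000.
        Var[R] = 2*n_A*n_B*(2*n_A*n_B - n_A - n_B) / ((n_A+n_B)^2 * (n_A+n_B-1)) = 4320/1584 = 2.7273.
        SD[R] = 1.6514.
Step 4: Continuity-corrected z = (R - 0.5 - E[R]) / SD[R] = (8 - 0.5 - 7.0000) / 1.6514 = 0.3028.
Step 5: Two-sided p-value via normal approximation = 2*(1 - Phi(|z|)) = 0.762069.
Step 6: alpha = 0.05. fail to reject H0.

R = 8, z = 0.3028, p = 0.762069, fail to reject H0.


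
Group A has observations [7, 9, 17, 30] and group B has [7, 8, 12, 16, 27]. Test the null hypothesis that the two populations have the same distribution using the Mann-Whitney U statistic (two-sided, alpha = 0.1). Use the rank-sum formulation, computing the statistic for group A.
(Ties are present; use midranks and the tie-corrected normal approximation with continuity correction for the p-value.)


Step 1: Combine and sort all 9 observations; assign midranks.
sorted (value, group): (7,X), (7,Y), (8,Y), (9,X), (12,Y), (16,Y), (17,X), (27,Y), (30,X)
ranks: 7->1.5, 7->1.5, 8->3, 9->4, 12->5, 16->6, 17->7, 27->8, 30->9
Step 2: Rank sum for X: R1 = 1.5 + 4 + 7 + 9 = 21.5.
Step 3: U_X = R1 - n1(n1+1)/2 = 21.5 - 4*5/2 = 21.5 - 10 = 11.5.
       U_Y = n1*n2 - U_X = 20 - 11.5 = 8.5.
Step 4: Ties are present, so use the tie-corrected normal approximation (with continuity correction) for the p-value.
Step 5: p-value = 0.805701; compare to alpha = 0.1. fail to reject H0.

U_X = 11.5, p = 0.805701, fail to reject H0 at alpha = 0.1.


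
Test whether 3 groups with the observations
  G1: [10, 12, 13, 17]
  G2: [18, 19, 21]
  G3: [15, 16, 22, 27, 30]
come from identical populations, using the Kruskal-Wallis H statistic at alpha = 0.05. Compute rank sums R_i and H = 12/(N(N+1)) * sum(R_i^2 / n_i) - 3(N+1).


Step 1: Combine all N = 12 observations and assign midranks.
sorted (value, group, rank): (10,G1,1), (12,G1,2), (13,G1,3), (15,G3,4), (16,G3,5), (17,G1,6), (18,G2,7), (19,G2,8), (21,G2,9), (22,G3,10), (27,G3,11), (30,G3,12)
Step 2: Sum ranks within each group.
R_1 = 12 (n_1 = 4)
R_2 = 24 (n_2 = 3)
R_3 = 42 (n_3 = 5)
Step 3: H = 12/(N(N+1)) * sum(R_i^2/n_i) - 3(N+1)
     = 12/(12*13) * (12^2/4 + 24^2/3 + 42^2/5) - 3*13
     = 0.076923 * 580.8 - 39
     = 5.676923.
Step 4: No ties, so H is used without correction.
Step 5: Under H0, H ~ chi^2(2); p-value = 0.058516.
Step 6: alpha = 0.05. fail to reject H0.

H = 5.6769, df = 2, p = 0.058516, fail to reject H0.


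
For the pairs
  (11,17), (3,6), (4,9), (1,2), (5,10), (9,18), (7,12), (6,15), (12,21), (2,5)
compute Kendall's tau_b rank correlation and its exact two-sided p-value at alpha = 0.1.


Step 1: Enumerate the 45 unordered pairs (i,j) with i<j and classify each by sign(x_j-x_i) * sign(y_j-y_i).
  (1,2):dx=-8,dy=-11->C; (1,3):dx=-7,dy=-8->C; (1,4):dx=-10,dy=-15->C; (1,5):dx=-6,dy=-7->C
  (1,6):dx=-2,dy=+1->D; (1,7):dx=-4,dy=-5->C; (1,8):dx=-5,dy=-2->C; (1,9):dx=+1,dy=+4->C
  (1,10):dx=-9,dy=-12->C; (2,3):dx=+1,dy=+3->C; (2,4):dx=-2,dy=-4->C; (2,5):dx=+2,dy=+4->C
  (2,6):dx=+6,dy=+12->C; (2,7):dx=+4,dy=+6->C; (2,8):dx=+3,dy=+9->C; (2,9):dx=+9,dy=+15->C
  (2,10):dx=-1,dy=-1->C; (3,4):dx=-3,dy=-7->C; (3,5):dx=+1,dy=+1->C; (3,6):dx=+5,dy=+9->C
  (3,7):dx=+3,dy=+3->C; (3,8):dx=+2,dy=+6->C; (3,9):dx=+8,dy=+12->C; (3,10):dx=-2,dy=-4->C
  (4,5):dx=+4,dy=+8->C; (4,6):dx=+8,dy=+16->C; (4,7):dx=+6,dy=+10->C; (4,8):dx=+5,dy=+13->C
  (4,9):dx=+11,dy=+19->C; (4,10):dx=+1,dy=+3->C; (5,6):dx=+4,dy=+8->C; (5,7):dx=+2,dy=+2->C
  (5,8):dx=+1,dy=+5->C; (5,9):dx=+7,dy=+11->C; (5,10):dx=-3,dy=-5->C; (6,7):dx=-2,dy=-6->C
  (6,8):dx=-3,dy=-3->C; (6,9):dx=+3,dy=+3->C; (6,10):dx=-7,dy=-13->C; (7,8):dx=-1,dy=+3->D
  (7,9):dx=+5,dy=+9->C; (7,10):dx=-5,dy=-7->C; (8,9):dx=+6,dy=+6->C; (8,10):dx=-4,dy=-10->C
  (9,10):dx=-10,dy=-16->C
Step 2: C = 43, D = 2, total pairs = 45.
Step 3: tau = (C - D)/(n(n-1)/2) = (43 - 2)/45 = 0.911111.
Step 4: Exact two-sided p-value (enumerate n! = 3628800 permutations of y under H0): p = 0.000030.
Step 5: alpha = 0.1. reject H0.

tau_b = 0.9111 (C=43, D=2), p = 0.000030, reject H0.


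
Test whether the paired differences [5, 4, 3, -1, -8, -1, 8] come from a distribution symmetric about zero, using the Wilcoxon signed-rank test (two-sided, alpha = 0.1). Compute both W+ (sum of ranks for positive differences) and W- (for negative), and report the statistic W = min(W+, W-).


Step 1: Drop any zero differences (none here) and take |d_i|.
|d| = [5, 4, 3, 1, 8, 1, 8]
Step 2: Midrank |d_i| (ties get averaged ranks).
ranks: |5|->5, |4|->4, |3|->3, |1|->1.5, |8|->6.5, |1|->1.5, |8|->6.5
Step 3: Attach original signs; sum ranks with positive sign and with negative sign.
W+ = 5 + 4 + 3 + 6.5 = 18.5
W- = 1.5 + 6.5 + 1.5 = 9.5
(Check: W+ + W- = 28 should equal n(n+1)/2 = 28.)
Step 4: Test statistic W = min(W+, W-) = 9.5.
Step 5: Ties in |d|, so use the tie-corrected normal approximation.
        E[W] = n(n+1)/4 = 7*8/4 = 14.
        Tie groups: |d|=1 (t=2), |d|=8 (t=2); sum(t^3 - t) = 12.
        Var[W] = n(n+1)(2n+1)/24 - sum(t^3-t)/48 = 840/24 - 12/48 = 34.75.
        z = (W - E[W]) / sqrt(Var[W]) = (9.5 - 14) / 5.8949 = -0.7634.
        Two-sided p = 2*Phi(z) = 0.445243.
Step 6: alpha = 0.1. fail to reject H0.

W+ = 18.5, W- = 9.5, W = min = 9.5, p = 0.445243, fail to reject H0.


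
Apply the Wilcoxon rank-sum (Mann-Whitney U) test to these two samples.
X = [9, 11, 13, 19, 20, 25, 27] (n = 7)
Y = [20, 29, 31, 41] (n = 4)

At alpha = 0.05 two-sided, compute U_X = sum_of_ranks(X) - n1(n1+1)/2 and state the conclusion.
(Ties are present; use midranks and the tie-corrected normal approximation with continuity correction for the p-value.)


Step 1: Combine and sort all 11 observations; assign midranks.
sorted (value, group): (9,X), (11,X), (13,X), (19,X), (20,X), (20,Y), (25,X), (27,X), (29,Y), (31,Y), (41,Y)
ranks: 9->1, 11->2, 13->3, 19->4, 20->5.5, 20->5.5, 25->7, 27->8, 29->9, 31->10, 41->11
Step 2: Rank sum for X: R1 = 1 + 2 + 3 + 4 + 5.5 + 7 + 8 = 30.5.
Step 3: U_X = R1 - n1(n1+1)/2 = 30.5 - 7*8/2 = 30.5 - 28 = 2.5.
       U_Y = n1*n2 - U_X = 28 - 2.5 = 25.5.
Step 4: Ties are present, so use the tie-corrected normal approximation (with continuity correction) for the p-value.
Step 5: p-value = 0.037202; compare to alpha = 0.05. reject H0.

U_X = 2.5, p = 0.037202, reject H0 at alpha = 0.05.


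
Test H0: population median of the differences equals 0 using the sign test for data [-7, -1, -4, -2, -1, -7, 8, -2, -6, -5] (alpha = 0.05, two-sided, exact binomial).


Step 1: Discard zero differences. Original n = 10; n_eff = number of nonzero differences = 10.
Nonzero differences (with sign): -7, -1, -4, -2, -1, -7, +8, -2, -6, -5
Step 2: Count signs: positive = 1, negative = 9.
Step 3: Under H0: P(positive) = 0.5, so the number of positives S ~ Bin(10, 0.5).
Step 4: Two-sided exact p-value = sum of Bin(10,0.5) probabilities at or below the observed probability = 0.021484.
Step 5: alpha = 0.05. reject H0.

n_eff = 10, pos = 1, neg = 9, p = 0.021484, reject H0.


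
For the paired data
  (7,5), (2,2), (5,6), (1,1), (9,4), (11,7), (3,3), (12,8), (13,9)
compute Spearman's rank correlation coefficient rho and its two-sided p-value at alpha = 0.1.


Step 1: Rank x and y separately (midranks; no ties here).
rank(x): 7->5, 2->2, 5->4, 1->1, 9->6, 11->7, 3->3, 12->8, 13->9
rank(y): 5->5, 2->2, 6->6, 1->1, 4->4, 7->7, 3->3, 8->8, 9->9
Step 2: d_i = R_x(i) - R_y(i); compute d_i^2.
  (5-5)^2=0, (2-2)^2=0, (4-6)^2=4, (1-1)^2=0, (6-4)^2=4, (7-7)^2=0, (3-3)^2=0, (8-8)^2=0, (9-9)^2=0
sum(d^2) = 8.
Step 3: rho = 1 - 6*8 / (9*(9^2 - 1)) = 1 - 48/720 = 0.933333.
Step 4: Under H0, t = rho * sqrt((n-2)/(1-rho^2)) = 6.8783 ~ t(7).
Step 5: Two-sided p-value from the t-distribution with 7 df = 0.000236.
Step 6: alpha = 0.1. reject H0.

rho = 0.9333, p = 0.000236, reject H0 at alpha = 0.1.


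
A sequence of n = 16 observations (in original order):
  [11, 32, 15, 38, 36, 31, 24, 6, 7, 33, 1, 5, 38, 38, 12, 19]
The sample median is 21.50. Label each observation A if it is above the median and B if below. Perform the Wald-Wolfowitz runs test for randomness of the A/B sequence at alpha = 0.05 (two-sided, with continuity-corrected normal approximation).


Step 1: Compute median = 21.50; label A = above, B = below.
Labels in order: BABAAAABBABBAABB  (n_A = 8, n_B = 8)
Step 2: Count runs R = 9.
Step 3: Under H0 (random ordering), E[R] = 2*n_A*n_B/(n_A+n_B) + 1 = 2*8*8/16 + 1 = 9.0000.
        Var[R] = 2*n_A*n_B*(2*n_A*n_B - n_A - n_B) / ((n_A+n_B)^2 * (n_A+n_B-1)) = 14336/3840 = 3.7333.
        SD[R] = 1.9322.
Step 4: R = E[R], so z = 0 with no continuity correction.
Step 5: Two-sided p-value via normal approximation = 2*(1 - Phi(|z|)) = 1.000000.
Step 6: alpha = 0.05. fail to reject H0.

R = 9, z = 0.0000, p = 1.000000, fail to reject H0.


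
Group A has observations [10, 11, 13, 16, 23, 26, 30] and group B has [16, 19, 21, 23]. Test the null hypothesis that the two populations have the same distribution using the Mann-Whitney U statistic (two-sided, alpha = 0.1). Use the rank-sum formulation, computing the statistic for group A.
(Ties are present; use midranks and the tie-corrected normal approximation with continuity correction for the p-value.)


Step 1: Combine and sort all 11 observations; assign midranks.
sorted (value, group): (10,X), (11,X), (13,X), (16,X), (16,Y), (19,Y), (21,Y), (23,X), (23,Y), (26,X), (30,X)
ranks: 10->1, 11->2, 13->3, 16->4.5, 16->4.5, 19->6, 21->7, 23->8.5, 23->8.5, 26->10, 30->11
Step 2: Rank sum for X: R1 = 1 + 2 + 3 + 4.5 + 8.5 + 10 + 11 = 40.
Step 3: U_X = R1 - n1(n1+1)/2 = 40 - 7*8/2 = 40 - 28 = 12.
       U_Y = n1*n2 - U_X = 28 - 12 = 16.
Step 4: Ties are present, so use the tie-corrected normal approximation (with continuity correction) for the p-value.
Step 5: p-value = 0.775820; compare to alpha = 0.1. fail to reject H0.

U_X = 12, p = 0.775820, fail to reject H0 at alpha = 0.1.


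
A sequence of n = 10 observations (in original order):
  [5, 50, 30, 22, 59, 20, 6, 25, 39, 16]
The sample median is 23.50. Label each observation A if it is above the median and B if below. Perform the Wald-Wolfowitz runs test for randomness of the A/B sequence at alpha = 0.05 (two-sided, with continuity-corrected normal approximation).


Step 1: Compute median = 23.50; label A = above, B = below.
Labels in order: BAABABBAAB  (n_A = 5, n_B = 5)
Step 2: Count runs R = 7.
Step 3: Under H0 (random ordering), E[R] = 2*n_A*n_B/(n_A+n_B) + 1 = 2*5*5/10 + 1 = 6.0000.
        Var[R] = 2*n_A*n_B*(2*n_A*n_B - n_A - n_B) / ((n_A+n_B)^2 * (n_A+n_B-1)) = 2000/900 = 2.2222.
        SD[R] = 1.4907.
Step 4: Continuity-corrected z = (R - 0.5 - E[R]) / SD[R] = (7 - 0.5 - 6.0000) / 1.4907 = 0.3354.
Step 5: Two-sided p-value via normal approximation = 2*(1 - Phi(|z|)) = 0.737316.
Step 6: alpha = 0.05. fail to reject H0.

R = 7, z = 0.3354, p = 0.737316, fail to reject H0.


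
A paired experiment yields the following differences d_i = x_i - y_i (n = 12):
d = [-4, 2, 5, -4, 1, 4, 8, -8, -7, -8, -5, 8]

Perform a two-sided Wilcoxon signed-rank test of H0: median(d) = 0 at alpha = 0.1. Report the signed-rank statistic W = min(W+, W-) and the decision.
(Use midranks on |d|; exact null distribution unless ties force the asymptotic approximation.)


Step 1: Drop any zero differences (none here) and take |d_i|.
|d| = [4, 2, 5, 4, 1, 4, 8, 8, 7, 8, 5, 8]
Step 2: Midrank |d_i| (ties get averaged ranks).
ranks: |4|->4, |2|->2, |5|->6.5, |4|->4, |1|->1, |4|->4, |8|->10.5, |8|->10.5, |7|->8, |8|->10.5, |5|->6.5, |8|->10.5
Step 3: Attach original signs; sum ranks with positive sign and with negative sign.
W+ = 2 + 6.5 + 1 + 4 + 10.5 + 10.5 = 34.5
W- = 4 + 4 + 10.5 + 8 + 10.5 + 6.5 = 43.5
(Check: W+ + W- = 78 should equal n(n+1)/2 = 78.)
Step 4: Test statistic W = min(W+, W-) = 34.5.
Step 5: Ties in |d|, so use the tie-corrected normal approximation.
        E[W] = n(n+1)/4 = 12*13/4 = 39.
        Tie groups: |d|=4 (t=3), |d|=5 (t=2), |d|=8 (t=4); sum(t^3 - t) = 90.
        Var[W] = n(n+1)(2n+1)/24 - sum(t^3-t)/48 = 3900/24 - 90/48 = 160.625.
        z = (W - E[W]) / sqrt(Var[W]) = (34.5 - 39) / 12.6738 = -0.3551.
        Two-sided p = 2*Phi(z) = 0.722542.
Step 6: alpha = 0.1. fail to reject H0.

W+ = 34.5, W- = 43.5, W = min = 34.5, p = 0.722542, fail to reject H0.


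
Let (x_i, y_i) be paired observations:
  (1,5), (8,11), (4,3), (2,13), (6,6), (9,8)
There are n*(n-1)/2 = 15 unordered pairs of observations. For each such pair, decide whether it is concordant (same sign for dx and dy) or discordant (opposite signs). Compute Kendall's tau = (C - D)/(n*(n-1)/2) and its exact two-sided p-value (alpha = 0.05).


Step 1: Enumerate the 15 unordered pairs (i,j) with i<j and classify each by sign(x_j-x_i) * sign(y_j-y_i).
  (1,2):dx=+7,dy=+6->C; (1,3):dx=+3,dy=-2->D; (1,4):dx=+1,dy=+8->C; (1,5):dx=+5,dy=+1->C
  (1,6):dx=+8,dy=+3->C; (2,3):dx=-4,dy=-8->C; (2,4):dx=-6,dy=+2->D; (2,5):dx=-2,dy=-5->C
  (2,6):dx=+1,dy=-3->D; (3,4):dx=-2,dy=+10->D; (3,5):dx=+2,dy=+3->C; (3,6):dx=+5,dy=+5->C
  (4,5):dx=+4,dy=-7->D; (4,6):dx=+7,dy=-5->D; (5,6):dx=+3,dy=+2->C
Step 2: C = 9, D = 6, total pairs = 15.
Step 3: tau = (C - D)/(n(n-1)/2) = (9 - 6)/15 = 0.200000.
Step 4: Exact two-sided p-value (enumerate n! = 720 permutations of y under H0): p = 0.719444.
Step 5: alpha = 0.05. fail to reject H0.

tau_b = 0.2000 (C=9, D=6), p = 0.719444, fail to reject H0.


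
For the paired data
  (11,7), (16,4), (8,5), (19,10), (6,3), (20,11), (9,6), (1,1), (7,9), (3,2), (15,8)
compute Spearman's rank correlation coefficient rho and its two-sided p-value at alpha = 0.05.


Step 1: Rank x and y separately (midranks; no ties here).
rank(x): 11->7, 16->9, 8->5, 19->10, 6->3, 20->11, 9->6, 1->1, 7->4, 3->2, 15->8
rank(y): 7->7, 4->4, 5->5, 10->10, 3->3, 11->11, 6->6, 1->1, 9->9, 2->2, 8->8
Step 2: d_i = R_x(i) - R_y(i); compute d_i^2.
  (7-7)^2=0, (9-4)^2=25, (5-5)^2=0, (10-10)^2=0, (3-3)^2=0, (11-11)^2=0, (6-6)^2=0, (1-1)^2=0, (4-9)^2=25, (2-2)^2=0, (8-8)^2=0
sum(d^2) = 50.
Step 3: rho = 1 - 6*50 / (11*(11^2 - 1)) = 1 - 300/1320 = 0.772727.
Step 4: Under H0, t = rho * sqrt((n-2)/(1-rho^2)) = 3.6522 ~ t(9).
Step 5: Two-sided p-value from the t-distribution with 9 df = 0.005299.
Step 6: alpha = 0.05. reject H0.

rho = 0.7727, p = 0.005299, reject H0 at alpha = 0.05.
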